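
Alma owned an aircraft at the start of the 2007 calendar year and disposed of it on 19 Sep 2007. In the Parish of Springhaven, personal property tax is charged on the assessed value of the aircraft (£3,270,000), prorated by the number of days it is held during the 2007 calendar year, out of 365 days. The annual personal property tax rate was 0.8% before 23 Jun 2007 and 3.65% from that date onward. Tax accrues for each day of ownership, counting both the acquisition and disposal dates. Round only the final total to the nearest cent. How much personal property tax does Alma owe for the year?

£41,502.12

1 Jan – 22 Jun 2007: 173 days at 0.8% → £3,270,000 × 0.8% × 173/365 = £12,399.1233
23 Jun – 19 Sep 2007: 89 days at 3.65% → £3,270,000 × 3.65% × 89/365 = £29,103.0000
Total = £41,502.1233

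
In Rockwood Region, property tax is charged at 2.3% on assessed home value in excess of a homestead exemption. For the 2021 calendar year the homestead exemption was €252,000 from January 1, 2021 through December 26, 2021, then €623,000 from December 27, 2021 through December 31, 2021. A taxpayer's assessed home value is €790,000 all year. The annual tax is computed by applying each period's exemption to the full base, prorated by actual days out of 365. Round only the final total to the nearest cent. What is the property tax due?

€12,257.11

January 1 – December 26, 2021: 360 days, exemption €252,000 → (€790,000 − €252,000) × 2.3% × 360/365 = €12,204.4932
December 27 – December 31, 2021: 5 days, exemption €623,000 → (€790,000 − €623,000) × 2.3% × 5/365 = €52.6164
Total = €12,257.1096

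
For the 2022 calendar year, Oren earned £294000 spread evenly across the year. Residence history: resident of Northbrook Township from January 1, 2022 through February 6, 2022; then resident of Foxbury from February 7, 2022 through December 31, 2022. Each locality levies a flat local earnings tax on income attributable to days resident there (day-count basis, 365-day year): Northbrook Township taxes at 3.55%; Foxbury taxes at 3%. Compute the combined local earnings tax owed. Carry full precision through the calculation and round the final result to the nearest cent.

Northbrook Township, January 1 – February 6, 2022: 37 days → £294000 × 3.55% × 37/365 = £1057.9973
Foxbury, February 7 – December 31, 2022: 328 days → £294000 × 3% × 328/365 = £7925.9178
Total = £8983.9151

£8983.92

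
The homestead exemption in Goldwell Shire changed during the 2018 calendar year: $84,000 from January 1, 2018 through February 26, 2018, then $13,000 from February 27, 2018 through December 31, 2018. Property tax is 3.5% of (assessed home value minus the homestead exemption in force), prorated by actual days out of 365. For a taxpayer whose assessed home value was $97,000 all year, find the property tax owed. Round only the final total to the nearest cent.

$2,551.93

January 1 – February 26, 2018: 57 days, exemption $84,000 → ($97,000 − $84,000) × 3.5% × 57/365 = $71.0548
February 27 – December 31, 2018: 308 days, exemption $13,000 → ($97,000 − $13,000) × 3.5% × 308/365 = $2,480.8767
Total = $2,551.9315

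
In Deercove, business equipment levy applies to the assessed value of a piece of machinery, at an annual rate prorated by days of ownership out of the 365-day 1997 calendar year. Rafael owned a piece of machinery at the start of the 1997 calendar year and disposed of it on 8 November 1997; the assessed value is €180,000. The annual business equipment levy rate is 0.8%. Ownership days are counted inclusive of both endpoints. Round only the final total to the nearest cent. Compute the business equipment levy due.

€1,230.90

Days held (1 January – 8 November 1997): 312 out of 365
Tax = €180,000 × 0.8% × 312/365 = €1,230.9041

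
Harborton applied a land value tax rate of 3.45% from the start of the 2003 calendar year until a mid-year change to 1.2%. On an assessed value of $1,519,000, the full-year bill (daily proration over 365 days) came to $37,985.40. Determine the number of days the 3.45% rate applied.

Let d = days at the first rate; then 365 − d days at the second rate.
$1,519,000 × [3.45%·d + 1.2%·(365−d)] / 365 = $37,985.40
Solving gives d = 211, so the new rate took effect on 31 July 2003.

211 days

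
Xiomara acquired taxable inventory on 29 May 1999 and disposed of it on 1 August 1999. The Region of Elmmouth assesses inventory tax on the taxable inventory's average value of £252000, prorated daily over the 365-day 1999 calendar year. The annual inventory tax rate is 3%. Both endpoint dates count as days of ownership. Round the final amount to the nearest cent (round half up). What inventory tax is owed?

Days held (29 May – 1 August 1999): 65 out of 365
Tax = £252000 × 3% × 65/365 = £1346.3014

£1346.30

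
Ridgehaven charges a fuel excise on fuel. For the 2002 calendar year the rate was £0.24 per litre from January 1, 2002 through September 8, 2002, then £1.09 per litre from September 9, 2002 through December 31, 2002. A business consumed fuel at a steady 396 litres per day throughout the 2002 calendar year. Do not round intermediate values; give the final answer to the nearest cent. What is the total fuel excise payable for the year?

January 1 – September 8, 2002: 251 days × 396 litres/day = 99,396 litres at £0.24/litre → £23855.04
September 9 – December 31, 2002: 114 days × 396 litres/day = 45,144 litres at £1.09/litre → £49206.96

£73062.00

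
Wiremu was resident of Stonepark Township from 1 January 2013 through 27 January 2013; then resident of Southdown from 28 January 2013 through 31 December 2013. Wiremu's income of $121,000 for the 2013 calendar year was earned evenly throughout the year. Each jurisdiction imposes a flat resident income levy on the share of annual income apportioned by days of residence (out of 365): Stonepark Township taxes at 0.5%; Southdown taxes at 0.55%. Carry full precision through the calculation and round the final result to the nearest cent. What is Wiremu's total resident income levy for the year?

$661.02

Stonepark Township, 1 January – 27 January 2013: 27 days → $121,000 × 0.5% × 27/365 = $44.7534
Southdown, 28 January – 31 December 2013: 338 days → $121,000 × 0.55% × 338/365 = $616.2712
Total = $661.0247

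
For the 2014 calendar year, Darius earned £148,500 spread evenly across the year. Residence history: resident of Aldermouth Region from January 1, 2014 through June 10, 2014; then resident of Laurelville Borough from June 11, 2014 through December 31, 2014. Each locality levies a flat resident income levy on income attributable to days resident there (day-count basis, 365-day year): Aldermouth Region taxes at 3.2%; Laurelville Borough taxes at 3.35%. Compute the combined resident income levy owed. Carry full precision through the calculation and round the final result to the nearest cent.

Aldermouth Region, January 1 – June 10, 2014: 161 days → £148,500 × 3.2% × 161/365 = £2,096.0877
Laurelville Borough, June 11 – December 31, 2014: 204 days → £148,500 × 3.35% × 204/365 = £2,780.4082
Total = £4,876.4959

£4,876.50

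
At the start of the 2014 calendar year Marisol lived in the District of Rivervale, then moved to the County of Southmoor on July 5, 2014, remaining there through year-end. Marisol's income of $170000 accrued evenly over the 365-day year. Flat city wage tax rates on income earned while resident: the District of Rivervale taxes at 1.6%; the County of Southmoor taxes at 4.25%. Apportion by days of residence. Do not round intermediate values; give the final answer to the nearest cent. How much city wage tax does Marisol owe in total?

The District of Rivervale, January 1 – July 4, 2014: 185 days → $170000 × 1.6% × 185/365 = $1378.6301
The County of Southmoor, July 5 – December 31, 2014: 180 days → $170000 × 4.25% × 180/365 = $3563.0137
Total = $4941.6438

$4941.64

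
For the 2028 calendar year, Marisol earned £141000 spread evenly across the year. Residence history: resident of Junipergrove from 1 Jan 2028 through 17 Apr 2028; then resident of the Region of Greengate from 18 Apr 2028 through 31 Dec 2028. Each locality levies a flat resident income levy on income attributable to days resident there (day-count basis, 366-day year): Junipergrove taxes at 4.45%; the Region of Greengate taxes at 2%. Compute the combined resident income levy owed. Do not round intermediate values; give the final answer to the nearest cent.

£3839.36

Junipergrove, 1 Jan – 17 Apr 2028: 108 days → £141000 × 4.45% × 108/366 = £1851.4918
The Region of Greengate, 18 Apr – 31 Dec 2028: 258 days → £141000 × 2% × 258/366 = £1987.8689
Total = £3839.3607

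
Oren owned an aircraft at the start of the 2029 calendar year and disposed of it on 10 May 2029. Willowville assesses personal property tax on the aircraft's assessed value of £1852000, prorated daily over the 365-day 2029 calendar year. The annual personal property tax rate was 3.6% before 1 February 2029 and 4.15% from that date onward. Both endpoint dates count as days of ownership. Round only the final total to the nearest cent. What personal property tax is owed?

1 January – 31 January 2029: 31 days at 3.6% → £1852000 × 3.6% × 31/365 = £5662.5534
1 February – 10 May 2029: 99 days at 4.15% → £1852000 × 4.15% × 99/365 = £20846.4164
Total = £26508.9699

£26508.97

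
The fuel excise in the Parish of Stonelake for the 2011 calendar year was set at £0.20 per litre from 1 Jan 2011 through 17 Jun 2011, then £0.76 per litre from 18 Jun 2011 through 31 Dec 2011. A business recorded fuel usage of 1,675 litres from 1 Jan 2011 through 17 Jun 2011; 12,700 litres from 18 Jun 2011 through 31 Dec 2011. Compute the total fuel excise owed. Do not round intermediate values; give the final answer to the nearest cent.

£9987.00

1 Jan – 17 Jun 2011: 1,675 litres at £0.20/litre → £335.00
18 Jun – 31 Dec 2011: 12,700 litres at £0.76/litre → £9652.00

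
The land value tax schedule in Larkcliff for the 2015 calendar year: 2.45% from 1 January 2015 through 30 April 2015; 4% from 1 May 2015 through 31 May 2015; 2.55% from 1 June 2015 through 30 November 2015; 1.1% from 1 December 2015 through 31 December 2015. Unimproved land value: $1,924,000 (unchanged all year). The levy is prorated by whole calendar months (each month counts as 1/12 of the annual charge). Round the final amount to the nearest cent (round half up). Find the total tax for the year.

$48,420.67

1 January – 30 April 2015: 4 months at 2.45% → $1,924,000 × 2.45% × 4/12 = $15,712.6667
1 May – 31 May 2015: 1 month at 4% → $1,924,000 × 4% × 1/12 = $6,413.3333
1 June – 30 November 2015: 6 months at 2.55% → $1,924,000 × 2.55% × 6/12 = $24,531.0000
1 December – 31 December 2015: 1 month at 1.1% → $1,924,000 × 1.1% × 1/12 = $1,763.6667
Total = $48,420.6667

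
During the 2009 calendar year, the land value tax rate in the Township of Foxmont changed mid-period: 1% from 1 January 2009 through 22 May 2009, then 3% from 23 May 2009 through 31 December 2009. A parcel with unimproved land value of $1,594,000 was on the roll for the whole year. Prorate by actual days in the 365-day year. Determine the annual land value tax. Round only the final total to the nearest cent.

$35,417.37

1 January – 22 May 2009: 142 days at 1% → $1,594,000 × 1% × 142/365 = $6,201.3151
23 May – 31 December 2009: 223 days at 3% → $1,594,000 × 3% × 223/365 = $29,216.0548
Total = $35,417.3699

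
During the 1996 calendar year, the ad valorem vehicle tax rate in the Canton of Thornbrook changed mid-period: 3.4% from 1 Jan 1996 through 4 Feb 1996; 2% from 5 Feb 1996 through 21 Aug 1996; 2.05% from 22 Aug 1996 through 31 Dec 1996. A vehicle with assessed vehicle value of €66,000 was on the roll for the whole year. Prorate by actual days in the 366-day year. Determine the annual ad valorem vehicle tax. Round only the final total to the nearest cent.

1 Jan – 4 Feb 1996: 35 days at 3.4% → €66,000 × 3.4% × 35/366 = €214.5902
5 Feb – 21 Aug 1996: 199 days at 2% → €66,000 × 2% × 199/366 = €717.7049
22 Aug – 31 Dec 1996: 132 days at 2.05% → €66,000 × 2.05% × 132/366 = €487.9672
Total = €1,420.2623

€1,420.26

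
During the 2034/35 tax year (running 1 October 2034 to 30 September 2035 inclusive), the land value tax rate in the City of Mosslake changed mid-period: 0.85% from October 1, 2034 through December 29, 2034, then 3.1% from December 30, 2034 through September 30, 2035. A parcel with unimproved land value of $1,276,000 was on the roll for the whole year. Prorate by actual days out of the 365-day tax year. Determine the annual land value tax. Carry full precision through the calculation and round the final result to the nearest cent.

October 1 – December 29, 2034: 90 days at 0.85% → $1,276,000 × 0.85% × 90/365 = $2,674.3562
December 30, 2034 – September 30, 2035: 275 days at 3.1% → $1,276,000 × 3.1% × 275/365 = $29,802.4658
Total = $32,476.8219

$32,476.82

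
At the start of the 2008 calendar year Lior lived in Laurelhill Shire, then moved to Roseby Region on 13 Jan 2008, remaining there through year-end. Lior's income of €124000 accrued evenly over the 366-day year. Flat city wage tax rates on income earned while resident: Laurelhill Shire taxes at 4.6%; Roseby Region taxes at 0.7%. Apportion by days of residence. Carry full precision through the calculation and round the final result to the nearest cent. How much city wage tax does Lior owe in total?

Laurelhill Shire, 1 Jan – 12 Jan 2008: 12 days → €124000 × 4.6% × 12/366 = €187.0164
Roseby Region, 13 Jan – 31 Dec 2008: 354 days → €124000 × 0.7% × 354/366 = €839.5410
Total = €1026.5574

€1026.56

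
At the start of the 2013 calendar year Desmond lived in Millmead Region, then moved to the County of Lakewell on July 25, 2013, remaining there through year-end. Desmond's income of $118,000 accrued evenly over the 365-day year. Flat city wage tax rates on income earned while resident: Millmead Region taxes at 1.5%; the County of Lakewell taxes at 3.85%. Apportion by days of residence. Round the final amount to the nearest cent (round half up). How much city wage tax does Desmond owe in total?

$2,985.56

Millmead Region, January 1 – July 24, 2013: 205 days → $118,000 × 1.5% × 205/365 = $994.1096
The County of Lakewell, July 25 – December 31, 2013: 160 days → $118,000 × 3.85% × 160/365 = $1,991.4521
Total = $2,985.5616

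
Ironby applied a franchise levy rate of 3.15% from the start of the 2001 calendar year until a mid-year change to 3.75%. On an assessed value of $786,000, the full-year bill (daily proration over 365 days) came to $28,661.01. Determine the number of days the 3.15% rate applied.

Let d = days at the first rate; then 365 − d days at the second rate.
$786,000 × [3.15%·d + 3.75%·(365−d)] / 365 = $28,661.01
Solving gives d = 63, so the new rate took effect on March 5, 2001.

63 days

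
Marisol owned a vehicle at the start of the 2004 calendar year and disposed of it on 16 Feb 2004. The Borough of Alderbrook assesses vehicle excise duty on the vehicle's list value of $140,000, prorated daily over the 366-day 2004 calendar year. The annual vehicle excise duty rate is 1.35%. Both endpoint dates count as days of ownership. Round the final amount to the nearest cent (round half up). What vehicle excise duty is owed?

Days held (1 Jan – 16 Feb 2004): 47 out of 366
Tax = $140,000 × 1.35% × 47/366 = $242.7049

$242.70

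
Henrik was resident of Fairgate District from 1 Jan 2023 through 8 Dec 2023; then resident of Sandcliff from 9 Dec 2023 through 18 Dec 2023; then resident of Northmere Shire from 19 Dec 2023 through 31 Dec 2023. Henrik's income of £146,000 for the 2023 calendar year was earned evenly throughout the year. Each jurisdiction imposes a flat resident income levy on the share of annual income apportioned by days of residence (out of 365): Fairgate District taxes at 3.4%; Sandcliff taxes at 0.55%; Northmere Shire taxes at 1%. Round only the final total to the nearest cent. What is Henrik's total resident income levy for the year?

Fairgate District, 1 Jan – 8 Dec 2023: 342 days → £146,000 × 3.4% × 342/365 = £4,651.2000
Sandcliff, 9 Dec – 18 Dec 2023: 10 days → £146,000 × 0.55% × 10/365 = £22.0000
Northmere Shire, 19 Dec – 31 Dec 2023: 13 days → £146,000 × 1% × 13/365 = £52.0000
Total = £4,725.2000

£4,725.20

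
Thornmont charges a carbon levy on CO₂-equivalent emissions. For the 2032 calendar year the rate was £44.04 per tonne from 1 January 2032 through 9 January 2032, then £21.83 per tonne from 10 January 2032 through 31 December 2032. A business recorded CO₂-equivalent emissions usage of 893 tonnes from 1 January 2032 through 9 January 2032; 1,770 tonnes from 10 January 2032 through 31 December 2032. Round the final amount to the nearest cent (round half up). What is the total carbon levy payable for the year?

£77,966.82

1 January – 9 January 2032: 893 tonnes at £44.04/tonne → £39,327.72
10 January – 31 December 2032: 1,770 tonnes at £21.83/tonne → £38,639.10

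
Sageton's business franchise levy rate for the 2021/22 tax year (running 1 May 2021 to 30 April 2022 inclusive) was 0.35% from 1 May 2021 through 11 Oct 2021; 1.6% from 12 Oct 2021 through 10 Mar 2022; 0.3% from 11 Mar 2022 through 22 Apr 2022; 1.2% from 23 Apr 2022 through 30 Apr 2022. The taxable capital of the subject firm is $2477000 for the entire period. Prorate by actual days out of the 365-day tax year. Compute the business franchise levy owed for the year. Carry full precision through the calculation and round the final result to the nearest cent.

1 May – 11 Oct 2021: 164 days at 0.35% → $2477000 × 0.35% × 164/365 = $3895.3370
12 Oct 2021 – 10 Mar 2022: 150 days at 1.6% → $2477000 × 1.6% × 150/365 = $16287.1233
11 Mar – 22 Apr 2022: 43 days at 0.3% → $2477000 × 0.3% × 43/365 = $875.4329
23 Apr – 30 Apr 2022: 8 days at 1.2% → $2477000 × 1.2% × 8/365 = $651.4849
Total = $21709.3781

$21709.38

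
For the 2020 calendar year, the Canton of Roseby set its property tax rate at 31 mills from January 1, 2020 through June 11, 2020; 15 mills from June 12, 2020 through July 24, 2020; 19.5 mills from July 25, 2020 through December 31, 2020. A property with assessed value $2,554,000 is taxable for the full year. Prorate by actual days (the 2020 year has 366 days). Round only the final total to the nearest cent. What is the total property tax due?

January 1 – June 11, 2020: 163 days at 31 mills → $2,554,000 × 3.1% × 163/366 = $35,260.5519
June 12 – July 24, 2020: 43 days at 15 mills → $2,554,000 × 1.5% × 43/366 = $4,500.9016
July 25 – December 31, 2020: 160 days at 19.5 mills → $2,554,000 × 1.95% × 160/366 = $21,771.8033
Total = $61,533.2568

$61,533.26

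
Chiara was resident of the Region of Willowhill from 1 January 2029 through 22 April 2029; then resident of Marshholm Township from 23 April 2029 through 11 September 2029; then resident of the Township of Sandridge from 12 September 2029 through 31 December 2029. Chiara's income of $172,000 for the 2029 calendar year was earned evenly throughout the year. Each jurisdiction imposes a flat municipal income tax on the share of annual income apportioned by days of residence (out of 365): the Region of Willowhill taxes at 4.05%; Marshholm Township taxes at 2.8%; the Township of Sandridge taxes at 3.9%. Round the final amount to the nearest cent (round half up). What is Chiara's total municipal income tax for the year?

The Region of Willowhill, 1 January – 22 April 2029: 112 days → $172,000 × 4.05% × 112/365 = $2,137.5123
Marshholm Township, 23 April – 11 September 2029: 142 days → $172,000 × 2.8% × 142/365 = $1,873.6219
The Township of Sandridge, 12 September – 31 December 2029: 111 days → $172,000 × 3.9% × 111/365 = $2,039.9671
Total = $6,051.1014

$6,051.10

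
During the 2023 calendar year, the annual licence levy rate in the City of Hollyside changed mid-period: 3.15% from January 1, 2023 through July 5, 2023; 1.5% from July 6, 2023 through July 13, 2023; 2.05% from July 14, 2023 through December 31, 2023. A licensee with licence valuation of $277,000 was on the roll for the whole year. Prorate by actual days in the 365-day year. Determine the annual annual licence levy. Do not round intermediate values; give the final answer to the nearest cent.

January 1 – July 5, 2023: 186 days at 3.15% → $277,000 × 3.15% × 186/365 = $4,446.4192
July 6 – July 13, 2023: 8 days at 1.5% → $277,000 × 1.5% × 8/365 = $91.0685
July 14 – December 31, 2023: 171 days at 2.05% → $277,000 × 2.05% × 171/365 = $2,660.3384
Total = $7,197.8260

$7,197.83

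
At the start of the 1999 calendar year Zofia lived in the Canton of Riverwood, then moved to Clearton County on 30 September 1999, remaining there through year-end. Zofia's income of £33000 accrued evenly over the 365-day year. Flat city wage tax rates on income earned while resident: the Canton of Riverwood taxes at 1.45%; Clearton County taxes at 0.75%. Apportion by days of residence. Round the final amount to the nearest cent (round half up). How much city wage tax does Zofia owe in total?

The Canton of Riverwood, 1 January – 29 September 1999: 272 days → £33000 × 1.45% × 272/365 = £356.5808
Clearton County, 30 September – 31 December 1999: 93 days → £33000 × 0.75% × 93/365 = £63.0616
Total = £419.6425

£419.64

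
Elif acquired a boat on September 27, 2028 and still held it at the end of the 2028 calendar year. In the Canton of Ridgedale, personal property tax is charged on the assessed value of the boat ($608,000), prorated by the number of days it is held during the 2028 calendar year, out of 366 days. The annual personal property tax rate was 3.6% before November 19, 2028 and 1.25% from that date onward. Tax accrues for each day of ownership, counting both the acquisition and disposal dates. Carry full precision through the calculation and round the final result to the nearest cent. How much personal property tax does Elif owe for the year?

$4,062.47

September 27 – November 18, 2028: 53 days at 3.6% → $608,000 × 3.6% × 53/366 = $3,169.5738
November 19 – December 31, 2028: 43 days at 1.25% → $608,000 × 1.25% × 43/366 = $892.8962
Total = $4,062.4699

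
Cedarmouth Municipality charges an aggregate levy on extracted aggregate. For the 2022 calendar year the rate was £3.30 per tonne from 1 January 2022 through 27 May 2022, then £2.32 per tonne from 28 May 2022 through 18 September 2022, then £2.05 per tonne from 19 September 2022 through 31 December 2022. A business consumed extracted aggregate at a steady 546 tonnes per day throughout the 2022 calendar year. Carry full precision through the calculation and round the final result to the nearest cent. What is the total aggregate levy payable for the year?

£525,677.88

1 January – 27 May 2022: 147 days × 546 tonnes/day = 80,262 tonnes at £3.30/tonne → £264,864.60
28 May – 18 September 2022: 114 days × 546 tonnes/day = 62,244 tonnes at £2.32/tonne → £144,406.08
19 September – 31 December 2022: 104 days × 546 tonnes/day = 56,784 tonnes at £2.05/tonne → £116,407.20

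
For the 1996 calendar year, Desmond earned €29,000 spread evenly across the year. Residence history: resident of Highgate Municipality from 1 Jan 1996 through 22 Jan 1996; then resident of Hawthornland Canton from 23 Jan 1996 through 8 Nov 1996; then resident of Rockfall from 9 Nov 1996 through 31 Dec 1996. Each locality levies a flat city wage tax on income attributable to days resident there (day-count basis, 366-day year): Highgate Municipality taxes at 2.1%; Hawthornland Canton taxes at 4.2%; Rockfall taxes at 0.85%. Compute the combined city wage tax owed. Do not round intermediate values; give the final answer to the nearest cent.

Highgate Municipality, 1 Jan – 22 Jan 1996: 22 days → €29,000 × 2.1% × 22/366 = €36.6066
Hawthornland Canton, 23 Jan – 8 Nov 1996: 291 days → €29,000 × 4.2% × 291/366 = €968.4098
Rockfall, 9 Nov – 31 Dec 1996: 53 days → €29,000 × 0.85% × 53/366 = €35.6954
Total = €1,040.7117

€1,040.71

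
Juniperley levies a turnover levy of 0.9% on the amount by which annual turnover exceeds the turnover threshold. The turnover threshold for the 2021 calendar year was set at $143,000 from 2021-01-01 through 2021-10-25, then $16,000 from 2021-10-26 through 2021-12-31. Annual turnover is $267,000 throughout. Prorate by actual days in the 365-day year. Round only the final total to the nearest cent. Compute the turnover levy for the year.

$1,325.81

2021-01-01 to 2021-10-25: 298 days, exemption $143,000 → ($267,000 − $143,000) × 0.9% × 298/365 = $911.1452
2021-10-26 to 2021-12-31: 67 days, exemption $16,000 → ($267,000 − $16,000) × 0.9% × 67/365 = $414.6658
Total = $1,325.8110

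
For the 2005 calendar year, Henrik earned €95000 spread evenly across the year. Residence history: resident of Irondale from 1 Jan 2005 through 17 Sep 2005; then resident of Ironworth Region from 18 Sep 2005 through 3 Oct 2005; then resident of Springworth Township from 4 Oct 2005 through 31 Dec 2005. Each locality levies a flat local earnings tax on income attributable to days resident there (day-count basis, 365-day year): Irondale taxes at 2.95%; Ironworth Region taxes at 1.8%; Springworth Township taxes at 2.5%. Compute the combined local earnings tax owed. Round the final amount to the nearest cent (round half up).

€2650.37

Irondale, 1 Jan – 17 Sep 2005: 260 days → €95000 × 2.95% × 260/365 = €1996.3014
Ironworth Region, 18 Sep – 3 Oct 2005: 16 days → €95000 × 1.8% × 16/365 = €74.9589
Springworth Township, 4 Oct – 31 Dec 2005: 89 days → €95000 × 2.5% × 89/365 = €579.1096
Total = €2650.3699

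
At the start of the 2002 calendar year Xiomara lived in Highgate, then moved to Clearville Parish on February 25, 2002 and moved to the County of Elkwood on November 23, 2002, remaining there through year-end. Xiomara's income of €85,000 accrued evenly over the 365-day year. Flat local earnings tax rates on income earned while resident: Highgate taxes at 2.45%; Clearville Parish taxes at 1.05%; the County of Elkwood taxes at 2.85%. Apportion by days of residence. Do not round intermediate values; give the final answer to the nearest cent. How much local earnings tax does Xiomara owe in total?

€1,235.29

Highgate, January 1 – February 24, 2002: 55 days → €85,000 × 2.45% × 55/365 = €313.8014
Clearville Parish, February 25 – November 22, 2002: 271 days → €85,000 × 1.05% × 271/365 = €662.6507
The County of Elkwood, November 23 – December 31, 2002: 39 days → €85,000 × 2.85% × 39/365 = €258.8425
Total = €1,235.2945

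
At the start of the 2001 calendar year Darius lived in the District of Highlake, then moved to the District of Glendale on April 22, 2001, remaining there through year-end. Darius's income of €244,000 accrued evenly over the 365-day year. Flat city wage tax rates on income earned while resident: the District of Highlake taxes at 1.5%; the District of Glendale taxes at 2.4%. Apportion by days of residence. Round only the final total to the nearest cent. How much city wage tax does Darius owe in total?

The District of Highlake, January 1 – April 21, 2001: 111 days → €244,000 × 1.5% × 111/365 = €1,113.0411
The District of Glendale, April 22 – December 31, 2001: 254 days → €244,000 × 2.4% × 254/365 = €4,075.1342
Total = €5,188.1753

€5,188.18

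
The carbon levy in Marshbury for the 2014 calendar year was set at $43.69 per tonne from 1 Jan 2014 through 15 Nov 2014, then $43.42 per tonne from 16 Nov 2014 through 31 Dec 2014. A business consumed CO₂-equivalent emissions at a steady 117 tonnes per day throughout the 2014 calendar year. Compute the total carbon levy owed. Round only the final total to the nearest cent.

$1,864,328.31

1 Jan – 15 Nov 2014: 319 days × 117 tonnes/day = 37,323 tonnes at $43.69/tonne → $1,630,641.87
16 Nov – 31 Dec 2014: 46 days × 117 tonnes/day = 5,382 tonnes at $43.42/tonne → $233,686.44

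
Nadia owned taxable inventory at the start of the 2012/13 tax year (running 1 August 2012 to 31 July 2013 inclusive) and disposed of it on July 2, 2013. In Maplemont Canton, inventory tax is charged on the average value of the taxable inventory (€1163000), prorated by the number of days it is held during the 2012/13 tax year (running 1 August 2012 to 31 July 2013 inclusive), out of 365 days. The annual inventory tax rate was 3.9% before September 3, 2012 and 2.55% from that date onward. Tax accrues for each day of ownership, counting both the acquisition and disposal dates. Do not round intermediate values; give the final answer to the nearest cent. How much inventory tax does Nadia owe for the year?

August 1 – September 2, 2012: 33 days at 3.9% → €1163000 × 3.9% × 33/365 = €4100.7699
September 3, 2012 – July 2, 2013: 303 days at 2.55% → €1163000 × 2.55% × 303/365 = €24618.9575
Total = €28719.7274

€28719.73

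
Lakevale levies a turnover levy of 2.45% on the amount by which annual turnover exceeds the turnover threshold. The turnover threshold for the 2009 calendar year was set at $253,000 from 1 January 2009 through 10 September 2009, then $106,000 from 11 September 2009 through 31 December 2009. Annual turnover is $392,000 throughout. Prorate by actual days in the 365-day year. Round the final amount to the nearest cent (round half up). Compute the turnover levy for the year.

1 January – 10 September 2009: 253 days, exemption $253,000 → ($392,000 − $253,000) × 2.45% × 253/365 = $2,360.5247
11 September – 31 December 2009: 112 days, exemption $106,000 → ($392,000 − $106,000) × 2.45% × 112/365 = $2,150.0932
Total = $4,510.6178

$4,510.62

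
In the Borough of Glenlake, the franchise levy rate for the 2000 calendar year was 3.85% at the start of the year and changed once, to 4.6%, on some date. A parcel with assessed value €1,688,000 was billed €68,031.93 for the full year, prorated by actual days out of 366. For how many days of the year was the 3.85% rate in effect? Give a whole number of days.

278 days

Let d = days at the first rate; then 366 − d days at the second rate.
€1,688,000 × [3.85%·d + 4.6%·(366−d)] / 366 = €68,031.93
Solving gives d = 278, so the new rate took effect on 5 October 2000.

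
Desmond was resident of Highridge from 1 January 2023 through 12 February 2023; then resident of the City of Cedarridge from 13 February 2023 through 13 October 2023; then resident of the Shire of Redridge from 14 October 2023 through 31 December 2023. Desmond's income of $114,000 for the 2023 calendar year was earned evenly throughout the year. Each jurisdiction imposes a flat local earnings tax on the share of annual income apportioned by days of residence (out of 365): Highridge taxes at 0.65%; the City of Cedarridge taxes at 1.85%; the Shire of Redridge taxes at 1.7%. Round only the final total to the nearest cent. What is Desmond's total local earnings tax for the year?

$1,910.83

Highridge, 1 January – 12 February 2023: 43 days → $114,000 × 0.65% × 43/365 = $87.2959
The City of Cedarridge, 13 February – 13 October 2023: 243 days → $114,000 × 1.85% × 243/365 = $1,404.0740
The Shire of Redridge, 14 October – 31 December 2023: 79 days → $114,000 × 1.7% × 79/365 = $419.4575
Total = $1,910.8274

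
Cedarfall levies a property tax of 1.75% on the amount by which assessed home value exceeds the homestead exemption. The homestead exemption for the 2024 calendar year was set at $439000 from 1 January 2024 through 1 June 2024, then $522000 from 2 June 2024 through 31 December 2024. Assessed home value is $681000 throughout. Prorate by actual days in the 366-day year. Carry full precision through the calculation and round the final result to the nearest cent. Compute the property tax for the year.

1 January – 1 June 2024: 153 days, exemption $439000 → ($681000 − $439000) × 1.75% × 153/366 = $1770.3689
2 June – 31 December 2024: 213 days, exemption $522000 → ($681000 − $522000) × 1.75% × 213/366 = $1619.3238
Total = $3389.6926

$3389.69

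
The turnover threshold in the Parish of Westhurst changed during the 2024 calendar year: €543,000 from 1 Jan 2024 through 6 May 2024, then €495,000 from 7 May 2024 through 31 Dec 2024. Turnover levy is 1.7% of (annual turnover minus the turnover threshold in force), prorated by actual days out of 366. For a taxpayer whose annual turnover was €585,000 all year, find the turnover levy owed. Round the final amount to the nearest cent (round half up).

€1,246.85

1 Jan – 6 May 2024: 127 days, exemption €543,000 → (€585,000 − €543,000) × 1.7% × 127/366 = €247.7541
7 May – 31 Dec 2024: 239 days, exemption €495,000 → (€585,000 − €495,000) × 1.7% × 239/366 = €999.0984
Total = €1,246.8525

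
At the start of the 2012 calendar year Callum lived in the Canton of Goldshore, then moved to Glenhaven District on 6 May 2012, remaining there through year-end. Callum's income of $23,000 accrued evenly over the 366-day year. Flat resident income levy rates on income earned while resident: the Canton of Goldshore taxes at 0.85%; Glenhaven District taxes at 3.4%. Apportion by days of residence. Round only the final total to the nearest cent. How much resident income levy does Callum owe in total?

The Canton of Goldshore, 1 January – 5 May 2012: 126 days → $23,000 × 0.85% × 126/366 = $67.3033
Glenhaven District, 6 May – 31 December 2012: 240 days → $23,000 × 3.4% × 240/366 = $512.7869
Total = $580.0902

$580.09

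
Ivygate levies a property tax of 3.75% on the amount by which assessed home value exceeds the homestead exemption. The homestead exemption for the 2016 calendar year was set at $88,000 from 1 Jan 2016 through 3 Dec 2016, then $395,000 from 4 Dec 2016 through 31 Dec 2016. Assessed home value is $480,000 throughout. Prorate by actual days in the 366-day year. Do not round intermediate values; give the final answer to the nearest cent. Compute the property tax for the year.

$13,819.26

1 Jan – 3 Dec 2016: 338 days, exemption $88,000 → ($480,000 − $88,000) × 3.75% × 338/366 = $13,575.4098
4 Dec – 31 Dec 2016: 28 days, exemption $395,000 → ($480,000 − $395,000) × 3.75% × 28/366 = $243.8525
Total = $13,819.2623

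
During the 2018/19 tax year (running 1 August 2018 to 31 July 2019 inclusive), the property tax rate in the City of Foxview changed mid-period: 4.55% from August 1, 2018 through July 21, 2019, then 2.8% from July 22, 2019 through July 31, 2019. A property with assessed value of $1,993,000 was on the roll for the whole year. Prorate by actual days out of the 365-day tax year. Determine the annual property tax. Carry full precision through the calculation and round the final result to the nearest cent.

$89,725.95

August 1, 2018 – July 21, 2019: 355 days at 4.55% → $1,993,000 × 4.55% × 355/365 = $88,197.0753
July 22 – July 31, 2019: 10 days at 2.8% → $1,993,000 × 2.8% × 10/365 = $1,528.8767
Total = $89,725.9521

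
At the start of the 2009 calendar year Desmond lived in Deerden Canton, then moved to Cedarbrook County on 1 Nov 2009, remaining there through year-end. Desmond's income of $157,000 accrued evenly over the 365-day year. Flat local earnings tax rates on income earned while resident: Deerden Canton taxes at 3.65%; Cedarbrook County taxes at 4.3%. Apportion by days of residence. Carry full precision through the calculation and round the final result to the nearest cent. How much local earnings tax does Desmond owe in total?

Deerden Canton, 1 Jan – 31 Oct 2009: 304 days → $157,000 × 3.65% × 304/365 = $4,772.8000
Cedarbrook County, 1 Nov – 31 Dec 2009: 61 days → $157,000 × 4.3% × 61/365 = $1,128.2493
Total = $5,901.0493

$5,901.05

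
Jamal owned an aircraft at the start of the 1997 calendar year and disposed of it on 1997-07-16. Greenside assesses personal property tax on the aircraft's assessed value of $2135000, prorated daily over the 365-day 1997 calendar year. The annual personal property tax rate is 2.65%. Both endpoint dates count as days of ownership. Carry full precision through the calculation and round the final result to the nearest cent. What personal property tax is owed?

$30536.35

Days held (1997-01-01 to 1997-07-16): 197 out of 365
Tax = $2135000 × 2.65% × 197/365 = $30536.3493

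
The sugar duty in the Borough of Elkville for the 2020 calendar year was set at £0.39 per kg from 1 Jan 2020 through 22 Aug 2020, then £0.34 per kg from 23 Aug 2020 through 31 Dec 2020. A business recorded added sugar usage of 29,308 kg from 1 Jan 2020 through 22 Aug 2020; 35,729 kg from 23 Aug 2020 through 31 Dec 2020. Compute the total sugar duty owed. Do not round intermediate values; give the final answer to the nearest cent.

1 Jan – 22 Aug 2020: 29,308 kg at £0.39/kg → £11,430.12
23 Aug – 31 Dec 2020: 35,729 kg at £0.34/kg → £12,147.86

£23,577.98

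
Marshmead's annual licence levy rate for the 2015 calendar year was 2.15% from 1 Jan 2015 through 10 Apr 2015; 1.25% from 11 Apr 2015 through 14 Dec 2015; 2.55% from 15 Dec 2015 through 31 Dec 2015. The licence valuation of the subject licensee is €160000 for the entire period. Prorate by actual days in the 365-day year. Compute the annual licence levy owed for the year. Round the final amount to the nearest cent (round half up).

1 Jan – 10 Apr 2015: 100 days at 2.15% → €160000 × 2.15% × 100/365 = €942.4658
11 Apr – 14 Dec 2015: 248 days at 1.25% → €160000 × 1.25% × 248/365 = €1358.9041
15 Dec – 31 Dec 2015: 17 days at 2.55% → €160000 × 2.55% × 17/365 = €190.0274
Total = €2491.3973

€2491.40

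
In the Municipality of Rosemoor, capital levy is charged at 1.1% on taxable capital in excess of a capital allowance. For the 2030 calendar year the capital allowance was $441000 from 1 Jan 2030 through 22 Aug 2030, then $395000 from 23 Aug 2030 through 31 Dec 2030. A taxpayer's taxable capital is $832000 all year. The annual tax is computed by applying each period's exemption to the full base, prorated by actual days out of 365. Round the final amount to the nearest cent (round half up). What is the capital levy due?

1 Jan – 22 Aug 2030: 234 days, exemption $441000 → ($832000 − $441000) × 1.1% × 234/365 = $2757.3534
23 Aug – 31 Dec 2030: 131 days, exemption $395000 → ($832000 − $395000) × 1.1% × 131/365 = $1725.2521
Total = $4482.6055

$4482.61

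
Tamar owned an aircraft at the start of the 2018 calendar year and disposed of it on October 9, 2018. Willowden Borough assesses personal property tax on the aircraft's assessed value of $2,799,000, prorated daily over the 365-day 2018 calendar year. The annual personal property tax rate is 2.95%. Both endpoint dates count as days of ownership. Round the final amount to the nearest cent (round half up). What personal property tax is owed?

Days held (January 1 – October 9, 2018): 282 out of 365
Tax = $2,799,000 × 2.95% × 282/365 = $63,794.1945

$63,794.19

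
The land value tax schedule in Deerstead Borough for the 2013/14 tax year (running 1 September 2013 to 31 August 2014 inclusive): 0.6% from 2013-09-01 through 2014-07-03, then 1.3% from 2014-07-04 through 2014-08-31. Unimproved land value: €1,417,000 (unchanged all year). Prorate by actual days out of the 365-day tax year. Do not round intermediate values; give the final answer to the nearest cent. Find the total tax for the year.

2013-09-01 to 2014-07-03: 306 days at 0.6% → €1,417,000 × 0.6% × 306/365 = €7,127.7041
2014-07-04 to 2014-08-31: 59 days at 1.3% → €1,417,000 × 1.3% × 59/365 = €2,977.6411
Total = €10,105.3452

€10,105.35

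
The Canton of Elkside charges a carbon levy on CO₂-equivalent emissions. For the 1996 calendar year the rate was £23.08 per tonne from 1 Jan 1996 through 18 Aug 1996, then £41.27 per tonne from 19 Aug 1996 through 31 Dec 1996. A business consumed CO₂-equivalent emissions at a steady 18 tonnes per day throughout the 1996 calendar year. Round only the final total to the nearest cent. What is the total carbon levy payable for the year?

£196,252.74

1 Jan – 18 Aug 1996: 231 days × 18 tonnes/day = 4,158 tonnes at £23.08/tonne → £95,966.64
19 Aug – 31 Dec 1996: 135 days × 18 tonnes/day = 2,430 tonnes at £41.27/tonne → £100,286.10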